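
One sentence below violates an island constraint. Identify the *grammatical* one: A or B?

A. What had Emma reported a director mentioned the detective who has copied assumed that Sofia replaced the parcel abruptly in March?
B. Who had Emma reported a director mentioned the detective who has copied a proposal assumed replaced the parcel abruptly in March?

B

In A, the wh-phrase is extracted from inside a complex-NP island (relative clause) (introduced by "who"), which blocks movement.
In B, the extraction path crosses only that-complement boundaries, which are transparent.
So B is grammatical.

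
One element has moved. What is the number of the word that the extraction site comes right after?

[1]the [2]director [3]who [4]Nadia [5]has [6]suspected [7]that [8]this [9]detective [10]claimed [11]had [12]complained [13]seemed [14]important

The displaced element is "the director" (word 2).
It is linked across 2 clause boundaries (that → Ø).
It functions as the subject of "complained", so the gap sits immediately after word 10 ("claimed").
Base order: Nadia has suspected that this detective claimed the director had complained.

10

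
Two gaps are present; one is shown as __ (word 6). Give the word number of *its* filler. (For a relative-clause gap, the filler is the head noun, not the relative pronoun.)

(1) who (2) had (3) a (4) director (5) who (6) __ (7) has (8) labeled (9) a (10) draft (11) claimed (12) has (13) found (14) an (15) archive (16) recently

The marked gap is inside the relative clause, the subject of "labeled".
Its filler is the head noun "director" (via "who"), at word 4.
(The other dependency links word 1 to a gap after word 11.)

4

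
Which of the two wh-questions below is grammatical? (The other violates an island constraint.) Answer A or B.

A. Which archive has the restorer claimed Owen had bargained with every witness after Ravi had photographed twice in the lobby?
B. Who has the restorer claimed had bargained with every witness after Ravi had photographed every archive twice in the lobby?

In A, the wh-phrase is extracted from inside an adjunct island (introduced by "after"), which blocks movement.
In B, the extraction path crosses only that-complement boundaries, which are transparent.
So B is grammatical.

B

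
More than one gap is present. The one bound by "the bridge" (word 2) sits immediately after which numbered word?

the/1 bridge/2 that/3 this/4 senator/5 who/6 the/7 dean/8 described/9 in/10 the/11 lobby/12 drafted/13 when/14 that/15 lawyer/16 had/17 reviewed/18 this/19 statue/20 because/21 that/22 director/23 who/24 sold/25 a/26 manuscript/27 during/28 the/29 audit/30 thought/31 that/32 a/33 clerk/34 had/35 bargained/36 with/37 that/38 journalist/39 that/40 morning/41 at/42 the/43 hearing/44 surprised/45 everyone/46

13

The displaced element is "the bridge" (word 2).
It functions as the direct object of "drafted", so the gap sits immediately after word 13 ("drafted").
Base order: This senator who the dean described in the lobby drafted the bridge when that lawyer had reviewed this statue because that director who sold a manuscript during the audit thought that a clerk had bargained with that journalist that morning at the hearing.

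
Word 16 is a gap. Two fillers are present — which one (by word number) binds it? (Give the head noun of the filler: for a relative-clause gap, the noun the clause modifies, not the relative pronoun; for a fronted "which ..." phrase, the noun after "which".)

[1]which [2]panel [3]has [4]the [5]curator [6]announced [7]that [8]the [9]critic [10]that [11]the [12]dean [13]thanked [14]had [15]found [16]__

The marked gap is the direct object of "found".
Its filler is the fronted wh-phrase "which panel", at word 2.
(The other dependency links word 9 to a gap after word 13.)

2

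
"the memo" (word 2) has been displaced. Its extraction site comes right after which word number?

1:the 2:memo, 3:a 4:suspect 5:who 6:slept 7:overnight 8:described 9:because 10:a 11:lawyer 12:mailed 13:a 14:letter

The displaced element is "the memo" (word 2).
It functions as the direct object of "described", so the gap sits immediately after word 8 ("described").
Base order: A suspect who slept overnight described the memo because a lawyer mailed a letter.

8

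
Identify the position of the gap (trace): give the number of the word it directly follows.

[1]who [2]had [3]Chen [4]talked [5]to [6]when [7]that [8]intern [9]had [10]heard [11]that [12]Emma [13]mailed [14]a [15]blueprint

5

The displaced element is "who" (word 1).
It functions as the object of the preposition "to" of "talked", so the gap sits immediately after word 5 ("to").
Base order: Chen had talked to who when that intern had heard that Emma mailed a blueprint.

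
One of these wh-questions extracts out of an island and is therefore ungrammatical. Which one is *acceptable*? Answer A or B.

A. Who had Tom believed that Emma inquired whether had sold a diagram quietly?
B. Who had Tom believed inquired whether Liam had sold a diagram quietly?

B

In A, the wh-phrase is extracted from inside a wh-island (introduced by "whether"), which blocks movement.
In B, the extraction path crosses only that-complement boundaries, which are transparent.
So B is grammatical.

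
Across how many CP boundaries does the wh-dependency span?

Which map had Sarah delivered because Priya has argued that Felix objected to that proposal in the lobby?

"which map" originates inside the matrix clause — no clause boundary is crossed.

0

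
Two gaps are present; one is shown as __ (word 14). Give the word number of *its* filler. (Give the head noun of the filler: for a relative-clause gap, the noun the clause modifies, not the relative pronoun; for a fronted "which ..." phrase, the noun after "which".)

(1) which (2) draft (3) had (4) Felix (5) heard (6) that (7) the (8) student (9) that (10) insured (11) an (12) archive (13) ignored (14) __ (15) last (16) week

2

The marked gap is the direct object of "ignored".
Its filler is the fronted wh-phrase "which draft", at word 2.
(The other dependency links word 8 to a gap after word 9.)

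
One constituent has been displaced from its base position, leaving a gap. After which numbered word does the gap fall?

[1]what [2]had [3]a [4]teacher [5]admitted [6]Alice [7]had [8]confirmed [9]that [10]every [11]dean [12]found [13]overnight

The displaced element is "what" (word 1).
It is linked across 2 clause boundaries (Ø → that).
It functions as the direct object of "found", so the gap sits immediately after word 12 ("found").
Base order: A teacher had admitted Alice had confirmed that every dean found what overnight.

12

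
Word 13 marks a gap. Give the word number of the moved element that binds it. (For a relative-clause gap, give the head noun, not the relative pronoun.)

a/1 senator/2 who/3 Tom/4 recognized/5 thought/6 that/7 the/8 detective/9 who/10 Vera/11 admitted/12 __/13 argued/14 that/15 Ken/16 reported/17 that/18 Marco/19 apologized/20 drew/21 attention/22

The gap at 13 is the subject of "argued", inside a relative clause.
The relative pronoun is "who" (word 10); it is bound by the head noun immediately before it.
Its filler is the head noun "detective", at word 9.

9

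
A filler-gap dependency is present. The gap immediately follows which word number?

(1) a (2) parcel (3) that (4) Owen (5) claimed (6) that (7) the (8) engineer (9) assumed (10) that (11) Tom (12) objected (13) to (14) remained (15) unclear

The displaced element is "a parcel" (word 2).
It is linked across 2 clause boundaries (that → that).
It functions as the object of the preposition "to" of "objected", so the gap sits immediately after word 13 ("to").
Base order: Owen claimed that the engineer assumed that Tom objected to a parcel.

13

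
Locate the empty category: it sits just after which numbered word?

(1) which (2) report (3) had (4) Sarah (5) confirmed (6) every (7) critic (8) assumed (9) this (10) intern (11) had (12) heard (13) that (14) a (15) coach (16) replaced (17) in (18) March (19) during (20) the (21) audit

The displaced element is "which report" (word 2).
It is linked across 3 clause boundaries (Ø → Ø → that).
It functions as the direct object of "replaced", so the gap sits immediately after word 16 ("replaced").
Base order: Sarah had confirmed every critic assumed this intern had heard that a coach replaced which report in March during the audit.

16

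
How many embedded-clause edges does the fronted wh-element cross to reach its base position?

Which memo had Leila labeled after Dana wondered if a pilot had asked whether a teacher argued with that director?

0

"which memo" originates inside the matrix clause — no clause boundary is crossed.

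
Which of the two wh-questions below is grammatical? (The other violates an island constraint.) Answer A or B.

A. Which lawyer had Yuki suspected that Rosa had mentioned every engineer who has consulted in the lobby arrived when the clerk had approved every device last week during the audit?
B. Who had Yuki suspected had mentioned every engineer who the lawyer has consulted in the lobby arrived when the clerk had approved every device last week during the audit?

In A, the wh-phrase is extracted from inside a complex-NP island (relative clause) (introduced by "who"), which blocks movement.
In B, the extraction path crosses only that-complement boundaries, which are transparent.
So B is grammatical.

B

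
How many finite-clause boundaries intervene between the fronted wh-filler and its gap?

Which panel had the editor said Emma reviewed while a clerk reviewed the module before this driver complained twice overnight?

"which panel" is extracted from the object of "reviewed".
Boundaries crossed, outermost first: [Ø] — 1 in total.

1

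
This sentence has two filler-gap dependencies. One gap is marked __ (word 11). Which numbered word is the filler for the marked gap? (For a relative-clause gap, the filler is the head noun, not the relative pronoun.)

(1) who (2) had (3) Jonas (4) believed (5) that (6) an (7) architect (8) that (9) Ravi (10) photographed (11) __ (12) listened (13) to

The marked gap is inside the relative clause, the direct object of "photographed".
Its filler is the head noun "architect" (via "that"), at word 7.
(The other dependency links word 1 to a gap after word 13.)

7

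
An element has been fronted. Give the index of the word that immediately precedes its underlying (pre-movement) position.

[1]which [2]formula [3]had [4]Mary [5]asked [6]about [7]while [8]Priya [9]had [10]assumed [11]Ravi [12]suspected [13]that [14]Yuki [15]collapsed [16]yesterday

6

The displaced element is "which formula" (word 2).
It functions as the object of the preposition "about" of "asked", so the gap sits immediately after word 6 ("about").
Base order: Mary had asked about which formula while Priya had assumed Ravi suspected that Yuki collapsed yesterday.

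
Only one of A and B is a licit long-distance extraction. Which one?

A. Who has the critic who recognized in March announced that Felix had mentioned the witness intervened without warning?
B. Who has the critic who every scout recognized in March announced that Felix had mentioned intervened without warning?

B

In A, the wh-phrase is extracted from inside a complex-NP island (relative clause) (introduced by "who"), which blocks movement.
In B, the extraction path crosses only that-complement boundaries, which are transparent.
So B is grammatical.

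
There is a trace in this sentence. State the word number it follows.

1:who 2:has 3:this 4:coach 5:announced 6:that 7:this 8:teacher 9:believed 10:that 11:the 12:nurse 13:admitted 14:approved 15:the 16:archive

The displaced element is "who" (word 1).
It is linked across 3 clause boundaries (that → that → Ø).
It functions as the subject of "approved", so the gap sits immediately after word 13 ("admitted").
Base order: This coach has announced that this teacher believed that the nurse admitted who approved the archive.

13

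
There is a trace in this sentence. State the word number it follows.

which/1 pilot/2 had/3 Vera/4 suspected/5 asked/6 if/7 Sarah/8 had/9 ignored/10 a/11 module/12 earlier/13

The displaced element is "which pilot" (word 2).
It is linked across 1 clause boundary (Ø).
It functions as the subject of "asked", so the gap sits immediately after word 5 ("suspected").
Base order: Vera had suspected that which pilot asked if Sarah had ignored a module earlier.

5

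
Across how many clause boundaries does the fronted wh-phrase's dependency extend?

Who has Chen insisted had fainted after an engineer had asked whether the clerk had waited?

"who" is extracted from the subject of "fainted".
Boundaries crossed, outermost first: [Ø] — 1 in total.

1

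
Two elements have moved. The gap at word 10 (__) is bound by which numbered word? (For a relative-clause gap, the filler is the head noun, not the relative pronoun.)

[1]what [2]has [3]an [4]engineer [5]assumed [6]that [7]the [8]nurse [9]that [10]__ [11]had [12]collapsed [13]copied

The marked gap is inside the relative clause, the subject of "collapsed".
Its filler is the head noun "nurse" (via "that"), at word 8.
(The other dependency links word 1 to a gap after word 13.)

8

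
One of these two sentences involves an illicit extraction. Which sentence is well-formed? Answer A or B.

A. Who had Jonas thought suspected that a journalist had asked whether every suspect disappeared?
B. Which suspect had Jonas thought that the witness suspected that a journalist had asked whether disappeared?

In B, the wh-phrase is extracted from inside a wh-island (introduced by "whether"), which blocks movement.
In A, the extraction path crosses only that-complement boundaries, which are transparent.
So A is grammatical.

A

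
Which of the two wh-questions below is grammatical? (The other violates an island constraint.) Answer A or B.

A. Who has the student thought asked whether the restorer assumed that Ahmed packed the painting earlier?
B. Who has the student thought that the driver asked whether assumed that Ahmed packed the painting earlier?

A

In B, the wh-phrase is extracted from inside a wh-island (introduced by "whether"), which blocks movement.
In A, the extraction path crosses only that-complement boundaries, which are transparent.
So A is grammatical.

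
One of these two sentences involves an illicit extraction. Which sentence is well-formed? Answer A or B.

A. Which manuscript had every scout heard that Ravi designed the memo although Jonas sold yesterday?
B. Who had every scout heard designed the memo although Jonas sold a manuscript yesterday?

In A, the wh-phrase is extracted from inside an adjunct island (introduced by "although"), which blocks movement.
In B, the extraction path crosses only that-complement boundaries, which are transparent.
So B is grammatical.

B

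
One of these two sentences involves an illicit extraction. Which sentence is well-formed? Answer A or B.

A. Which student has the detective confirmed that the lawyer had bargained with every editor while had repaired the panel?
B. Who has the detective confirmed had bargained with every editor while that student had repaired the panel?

B

In A, the wh-phrase is extracted from inside an adjunct island (introduced by "while"), which blocks movement.
In B, the extraction path crosses only that-complement boundaries, which are transparent.
So B is grammatical.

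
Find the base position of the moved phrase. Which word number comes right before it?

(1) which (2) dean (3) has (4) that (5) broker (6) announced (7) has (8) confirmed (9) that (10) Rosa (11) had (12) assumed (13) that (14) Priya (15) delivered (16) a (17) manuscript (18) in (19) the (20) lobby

The displaced element is "which dean" (word 2).
It is linked across 1 clause boundary (Ø).
It functions as the subject of "confirmed", so the gap sits immediately after word 6 ("announced").
Base order: That broker has announced which dean has confirmed that Rosa had assumed that Priya delivered a manuscript in the lobby.

6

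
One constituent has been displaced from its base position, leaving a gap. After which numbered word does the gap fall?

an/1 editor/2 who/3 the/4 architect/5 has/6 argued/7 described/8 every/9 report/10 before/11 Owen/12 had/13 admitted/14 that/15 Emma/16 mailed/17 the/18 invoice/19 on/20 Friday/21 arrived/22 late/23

The displaced element is "an editor" (word 2).
It is linked across 1 clause boundary (Ø).
It functions as the subject of "described", so the gap sits immediately after word 7 ("argued").
Base order: The architect has argued an editor described every report before Owen had admitted that Emma mailed the invoice on Friday.

7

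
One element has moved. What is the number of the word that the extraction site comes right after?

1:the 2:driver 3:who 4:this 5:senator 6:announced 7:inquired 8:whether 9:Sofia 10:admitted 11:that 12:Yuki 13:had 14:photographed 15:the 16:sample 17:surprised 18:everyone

The displaced element is "the driver" (word 2).
It is linked across 1 clause boundary (Ø).
It functions as the subject of "inquired", so the gap sits immediately after word 6 ("announced").
Base order: This senator announced the driver inquired whether Sofia admitted that Yuki had photographed the sample.

6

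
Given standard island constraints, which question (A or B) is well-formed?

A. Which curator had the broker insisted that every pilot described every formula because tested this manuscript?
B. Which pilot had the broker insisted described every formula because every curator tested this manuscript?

B

In A, the wh-phrase is extracted from inside an adjunct island (introduced by "because"), which blocks movement.
In B, the extraction path crosses only that-complement boundaries, which are transparent.
So B is grammatical.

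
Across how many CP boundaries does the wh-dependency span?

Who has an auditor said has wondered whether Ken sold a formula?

1

"who" is extracted from the subject of "wondered".
Boundaries crossed, outermost first: [Ø] — 1 in total.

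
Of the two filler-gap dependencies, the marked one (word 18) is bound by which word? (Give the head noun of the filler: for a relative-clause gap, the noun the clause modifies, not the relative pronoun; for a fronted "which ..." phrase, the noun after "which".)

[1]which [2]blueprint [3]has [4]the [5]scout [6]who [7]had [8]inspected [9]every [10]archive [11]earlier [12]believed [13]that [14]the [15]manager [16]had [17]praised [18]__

2

The marked gap is the direct object of "praised".
Its filler is the fronted wh-phrase "which blueprint", at word 2.
(The other dependency links word 5 to a gap after word 6.)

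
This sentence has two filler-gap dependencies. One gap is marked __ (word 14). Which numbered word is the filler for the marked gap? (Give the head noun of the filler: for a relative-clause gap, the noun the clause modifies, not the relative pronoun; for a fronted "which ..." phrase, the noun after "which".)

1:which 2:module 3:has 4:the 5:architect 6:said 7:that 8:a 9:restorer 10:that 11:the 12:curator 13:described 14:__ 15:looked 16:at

9

The marked gap is inside the relative clause, the direct object of "described".
Its filler is the head noun "restorer" (via "that"), at word 9.
(The other dependency links word 2 to a gap after word 16.)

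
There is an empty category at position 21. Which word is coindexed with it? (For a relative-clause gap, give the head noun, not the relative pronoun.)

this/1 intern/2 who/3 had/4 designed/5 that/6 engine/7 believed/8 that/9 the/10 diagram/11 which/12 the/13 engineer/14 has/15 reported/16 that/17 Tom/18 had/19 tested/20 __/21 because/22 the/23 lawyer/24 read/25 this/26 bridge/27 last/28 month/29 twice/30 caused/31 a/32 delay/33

The gap at 21 is the object of "tested", inside a relative clause.
The relative pronoun is "which" (word 12); it is bound by the head noun immediately before it.
Its filler is the head noun "diagram", at word 11.

11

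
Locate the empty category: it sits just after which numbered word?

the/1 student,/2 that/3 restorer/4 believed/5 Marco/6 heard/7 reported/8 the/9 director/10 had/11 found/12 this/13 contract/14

The displaced element is "the student" (word 2).
It is linked across 2 clause boundaries (Ø → Ø).
It functions as the subject of "reported", so the gap sits immediately after word 7 ("heard").
Base order: That restorer believed Marco heard the student reported the director had found this contract.

7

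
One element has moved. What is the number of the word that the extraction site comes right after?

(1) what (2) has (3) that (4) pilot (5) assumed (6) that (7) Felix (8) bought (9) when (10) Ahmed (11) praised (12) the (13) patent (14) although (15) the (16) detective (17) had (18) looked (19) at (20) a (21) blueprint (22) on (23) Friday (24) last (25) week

The displaced element is "what" (word 1).
It is linked across 1 clause boundary (that).
It functions as the direct object of "bought", so the gap sits immediately after word 8 ("bought").
Base order: That pilot has assumed that Felix bought what when Ahmed praised the patent although the detective had looked at a blueprint on Friday last week.

8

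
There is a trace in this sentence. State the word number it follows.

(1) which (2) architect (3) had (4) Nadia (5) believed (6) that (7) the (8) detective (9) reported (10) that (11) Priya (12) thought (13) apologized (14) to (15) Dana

12

The displaced element is "which architect" (word 2).
It is linked across 3 clause boundaries (that → that → Ø).
It functions as the subject of "apologized", so the gap sits immediately after word 12 ("thought").
Base order: Nadia had believed that the detective reported that Priya thought that which architect apologized to Dana.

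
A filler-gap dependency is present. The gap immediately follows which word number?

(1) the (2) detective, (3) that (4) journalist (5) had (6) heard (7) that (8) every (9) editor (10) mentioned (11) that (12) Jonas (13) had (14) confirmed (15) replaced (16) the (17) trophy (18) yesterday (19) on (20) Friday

The displaced element is "the detective" (word 2).
It is linked across 3 clause boundaries (that → that → Ø).
It functions as the subject of "replaced", so the gap sits immediately after word 14 ("confirmed").
Base order: That journalist had heard that every editor mentioned that Jonas had confirmed the detective replaced the trophy yesterday on Friday.

14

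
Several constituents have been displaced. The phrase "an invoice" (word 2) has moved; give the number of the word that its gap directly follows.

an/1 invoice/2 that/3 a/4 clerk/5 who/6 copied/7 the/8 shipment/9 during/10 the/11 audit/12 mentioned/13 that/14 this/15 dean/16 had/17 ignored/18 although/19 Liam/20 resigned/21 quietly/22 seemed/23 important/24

The displaced element is "an invoice" (word 2).
It is linked across 1 clause boundary (that).
It functions as the direct object of "ignored", so the gap sits immediately after word 18 ("ignored").
Base order: A clerk who copied the shipment during the audit mentioned that this dean had ignored an invoice although Liam resigned quietly.

18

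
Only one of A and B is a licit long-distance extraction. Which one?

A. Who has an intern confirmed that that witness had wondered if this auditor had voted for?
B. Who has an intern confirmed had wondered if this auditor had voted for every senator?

B

In A, the wh-phrase is extracted from inside a wh-island (introduced by "if"), which blocks movement.
In B, the extraction path crosses only that-complement boundaries, which are transparent.
So B is grammatical.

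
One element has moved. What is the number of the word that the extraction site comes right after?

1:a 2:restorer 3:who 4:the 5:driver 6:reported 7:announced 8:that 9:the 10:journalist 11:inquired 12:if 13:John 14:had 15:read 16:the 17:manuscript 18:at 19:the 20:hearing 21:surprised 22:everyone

6

The displaced element is "a restorer" (word 2).
It is linked across 1 clause boundary (Ø).
It functions as the subject of "announced", so the gap sits immediately after word 6 ("reported").
Base order: The driver reported that a restorer announced that the journalist inquired if John had read the manuscript at the hearing.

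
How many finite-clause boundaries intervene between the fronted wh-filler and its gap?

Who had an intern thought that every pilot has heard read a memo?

2

"who" is extracted from the subject of "read".
Boundaries crossed, outermost first: [that], [Ø] — 2 in total.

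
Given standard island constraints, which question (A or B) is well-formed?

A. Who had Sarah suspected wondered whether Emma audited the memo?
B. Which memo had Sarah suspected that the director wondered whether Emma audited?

In B, the wh-phrase is extracted from inside a wh-island (introduced by "whether"), which blocks movement.
In A, the extraction path crosses only that-complement boundaries, which are transparent.
So A is grammatical.

A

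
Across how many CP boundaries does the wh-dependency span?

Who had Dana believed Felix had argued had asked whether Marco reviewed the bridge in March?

2

"who" is extracted from the subject of "asked".
Boundaries crossed, outermost first: [Ø], [Ø] — 2 in total.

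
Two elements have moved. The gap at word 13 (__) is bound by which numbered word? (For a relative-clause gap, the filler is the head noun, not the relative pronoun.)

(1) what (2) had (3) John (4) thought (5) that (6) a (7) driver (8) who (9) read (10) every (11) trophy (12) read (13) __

1

The marked gap is the direct object of "read".
Its filler is the fronted wh-phrase "what", at word 1.
(The other dependency links word 7 to a gap after word 8.)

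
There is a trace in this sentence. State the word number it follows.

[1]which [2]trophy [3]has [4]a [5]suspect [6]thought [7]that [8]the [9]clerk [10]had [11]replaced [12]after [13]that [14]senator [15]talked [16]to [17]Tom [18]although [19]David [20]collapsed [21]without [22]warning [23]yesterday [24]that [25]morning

11

The displaced element is "which trophy" (word 2).
It is linked across 1 clause boundary (that).
It functions as the direct object of "replaced", so the gap sits immediately after word 11 ("replaced").
Base order: A suspect has thought that the clerk had replaced which trophy after that senator talked to Tom although David collapsed without warning yesterday that morning.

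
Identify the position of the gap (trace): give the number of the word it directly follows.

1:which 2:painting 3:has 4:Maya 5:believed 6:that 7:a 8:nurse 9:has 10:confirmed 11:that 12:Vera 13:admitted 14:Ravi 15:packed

15

The displaced element is "which painting" (word 2).
It is linked across 3 clause boundaries (that → that → Ø).
It functions as the direct object of "packed", so the gap sits immediately after word 15 ("packed").
Base order: Maya has believed that a nurse has confirmed that Vera admitted Ravi packed which painting.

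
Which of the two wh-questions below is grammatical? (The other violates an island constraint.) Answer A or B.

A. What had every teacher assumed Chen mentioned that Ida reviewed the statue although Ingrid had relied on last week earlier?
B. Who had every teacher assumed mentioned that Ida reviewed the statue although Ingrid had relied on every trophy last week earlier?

B

In A, the wh-phrase is extracted from inside an adjunct island (introduced by "although"), which blocks movement.
In B, the extraction path crosses only that-complement boundaries, which are transparent.
So B is grammatical.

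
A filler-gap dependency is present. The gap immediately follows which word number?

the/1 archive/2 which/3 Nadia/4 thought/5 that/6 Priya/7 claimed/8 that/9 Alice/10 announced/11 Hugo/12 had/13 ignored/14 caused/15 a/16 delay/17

14

The displaced element is "the archive" (word 2).
It is linked across 3 clause boundaries (that → that → Ø).
It functions as the direct object of "ignored", so the gap sits immediately after word 14 ("ignored").
Base order: Nadia thought that Priya claimed that Alice announced Hugo had ignored the archive.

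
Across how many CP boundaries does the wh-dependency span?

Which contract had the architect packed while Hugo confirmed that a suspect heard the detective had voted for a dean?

"which contract" originates inside the matrix clause — no clause boundary is crossed.

0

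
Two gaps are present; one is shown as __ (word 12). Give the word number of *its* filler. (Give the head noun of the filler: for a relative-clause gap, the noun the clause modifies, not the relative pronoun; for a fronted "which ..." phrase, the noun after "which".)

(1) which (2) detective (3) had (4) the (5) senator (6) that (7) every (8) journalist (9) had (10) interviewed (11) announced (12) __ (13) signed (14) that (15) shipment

2

The marked gap is the subject of "signed".
Its filler is the fronted wh-phrase "which detective", at word 2.
(The other dependency links word 5 to a gap after word 10.)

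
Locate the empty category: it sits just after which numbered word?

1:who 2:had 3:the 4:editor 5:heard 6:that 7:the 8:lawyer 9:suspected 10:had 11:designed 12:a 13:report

The displaced element is "who" (word 1).
It is linked across 2 clause boundaries (that → Ø).
It functions as the subject of "designed", so the gap sits immediately after word 9 ("suspected").
Base order: The editor had heard that the lawyer suspected who had designed a report.

9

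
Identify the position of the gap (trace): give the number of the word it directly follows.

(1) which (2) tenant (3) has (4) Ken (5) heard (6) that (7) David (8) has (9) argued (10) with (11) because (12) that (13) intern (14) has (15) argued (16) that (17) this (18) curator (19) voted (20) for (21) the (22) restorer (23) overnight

The displaced element is "which tenant" (word 2).
It is linked across 1 clause boundary (that).
It functions as the object of the preposition "with" of "argued", so the gap sits immediately after word 10 ("with").
Base order: Ken has heard that David has argued with which tenant because that intern has argued that this curator voted for the restorer overnight.

10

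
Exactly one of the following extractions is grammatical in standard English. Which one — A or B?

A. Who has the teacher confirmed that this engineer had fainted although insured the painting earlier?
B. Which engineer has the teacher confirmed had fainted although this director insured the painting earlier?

In A, the wh-phrase is extracted from inside an adjunct island (introduced by "although"), which blocks movement.
In B, the extraction path crosses only that-complement boundaries, which are transparent.
So B is grammatical.

B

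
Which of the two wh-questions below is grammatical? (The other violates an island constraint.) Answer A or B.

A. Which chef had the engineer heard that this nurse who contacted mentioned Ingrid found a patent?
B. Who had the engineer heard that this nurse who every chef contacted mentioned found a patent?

B

In A, the wh-phrase is extracted from inside a complex-NP island (relative clause) (introduced by "who"), which blocks movement.
In B, the extraction path crosses only that-complement boundaries, which are transparent.
So B is grammatical.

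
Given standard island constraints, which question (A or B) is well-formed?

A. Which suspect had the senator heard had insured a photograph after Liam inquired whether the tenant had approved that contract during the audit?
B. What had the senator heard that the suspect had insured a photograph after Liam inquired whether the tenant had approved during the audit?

A

In B, the wh-phrase is extracted from inside an adjunct island (introduced by "after"), which blocks movement.
In A, the extraction path crosses only that-complement boundaries, which are transparent.
So A is grammatical.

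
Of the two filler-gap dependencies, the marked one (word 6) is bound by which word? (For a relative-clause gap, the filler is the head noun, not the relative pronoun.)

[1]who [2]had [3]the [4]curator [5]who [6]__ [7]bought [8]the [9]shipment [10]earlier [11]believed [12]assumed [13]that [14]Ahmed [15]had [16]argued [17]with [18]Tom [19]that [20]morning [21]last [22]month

The marked gap is inside the relative clause, the subject of "bought".
Its filler is the head noun "curator" (via "who"), at word 4.
(The other dependency links word 1 to a gap after word 11.)

4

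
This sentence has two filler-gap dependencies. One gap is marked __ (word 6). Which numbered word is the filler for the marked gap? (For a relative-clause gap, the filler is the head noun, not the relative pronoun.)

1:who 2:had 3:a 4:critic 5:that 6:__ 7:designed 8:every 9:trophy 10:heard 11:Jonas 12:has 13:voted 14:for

The marked gap is inside the relative clause, the subject of "designed".
Its filler is the head noun "critic" (via "that"), at word 4.
(The other dependency links word 1 to a gap after word 14.)

4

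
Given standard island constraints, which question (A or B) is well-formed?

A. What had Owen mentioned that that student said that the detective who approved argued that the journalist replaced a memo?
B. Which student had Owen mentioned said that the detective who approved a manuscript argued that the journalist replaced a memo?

In A, the wh-phrase is extracted from inside a complex-NP island (relative clause) (introduced by "who"), which blocks movement.
In B, the extraction path crosses only that-complement boundaries, which are transparent.
So B is grammatical.

B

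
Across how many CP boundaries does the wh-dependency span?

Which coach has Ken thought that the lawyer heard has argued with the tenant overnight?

2

"which coach" is extracted from the subject of "argued".
Boundaries crossed, outermost first: [that], [Ø] — 2 in total.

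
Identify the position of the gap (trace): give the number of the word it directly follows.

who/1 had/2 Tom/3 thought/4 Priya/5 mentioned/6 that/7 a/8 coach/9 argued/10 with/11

11

The displaced element is "who" (word 1).
It is linked across 2 clause boundaries (Ø → that).
It functions as the object of the preposition "with" of "argued", so the gap sits immediately after word 11 ("with").
Base order: Tom had thought Priya mentioned that a coach argued with who.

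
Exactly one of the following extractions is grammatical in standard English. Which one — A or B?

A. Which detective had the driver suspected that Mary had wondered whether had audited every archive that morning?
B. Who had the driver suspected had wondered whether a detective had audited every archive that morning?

B

In A, the wh-phrase is extracted from inside a wh-island (introduced by "whether"), which blocks movement.
In B, the extraction path crosses only that-complement boundaries, which are transparent.
So B is grammatical.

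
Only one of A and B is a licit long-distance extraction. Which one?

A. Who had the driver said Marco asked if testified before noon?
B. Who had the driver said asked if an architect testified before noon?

In A, the wh-phrase is extracted from inside a wh-island (introduced by "if"), which blocks movement.
In B, the extraction path crosses only that-complement boundaries, which are transparent.
So B is grammatical.

B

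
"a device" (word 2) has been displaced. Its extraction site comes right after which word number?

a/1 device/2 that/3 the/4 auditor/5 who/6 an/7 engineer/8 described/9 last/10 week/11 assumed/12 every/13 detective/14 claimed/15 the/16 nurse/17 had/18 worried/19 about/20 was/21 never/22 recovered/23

The displaced element is "a device" (word 2).
It is linked across 2 clause boundaries (Ø → Ø).
It functions as the object of the preposition "about" of "worried", so the gap sits immediately after word 20 ("about").
Base order: The auditor who an engineer described last week assumed every detective claimed the nurse had worried about a device.

20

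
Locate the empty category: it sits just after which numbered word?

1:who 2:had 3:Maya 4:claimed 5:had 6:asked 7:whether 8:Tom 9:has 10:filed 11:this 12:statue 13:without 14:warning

The displaced element is "who" (word 1).
It is linked across 1 clause boundary (Ø).
It functions as the subject of "asked", so the gap sits immediately after word 4 ("claimed").
Base order: Maya had claimed that who had asked whether Tom has filed this statue without warning.

4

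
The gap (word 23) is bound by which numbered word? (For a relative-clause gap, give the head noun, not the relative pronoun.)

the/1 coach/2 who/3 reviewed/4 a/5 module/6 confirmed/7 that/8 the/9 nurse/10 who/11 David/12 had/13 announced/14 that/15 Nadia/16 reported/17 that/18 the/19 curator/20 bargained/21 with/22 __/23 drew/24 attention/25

10

The gap at 23 is the prepositional object of "bargained", inside a relative clause.
The relative pronoun is "who" (word 11); it is bound by the head noun immediately before it.
Its filler is the head noun "nurse", at word 10.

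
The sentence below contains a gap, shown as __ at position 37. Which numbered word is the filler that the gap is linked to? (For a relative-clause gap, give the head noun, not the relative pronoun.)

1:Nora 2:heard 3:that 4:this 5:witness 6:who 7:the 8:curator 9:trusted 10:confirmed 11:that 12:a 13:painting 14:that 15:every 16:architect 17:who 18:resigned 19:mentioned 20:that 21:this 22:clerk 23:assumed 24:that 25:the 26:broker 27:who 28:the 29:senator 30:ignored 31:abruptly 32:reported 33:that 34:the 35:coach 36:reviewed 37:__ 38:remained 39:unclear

13

The gap at 37 is the object of "reviewed", inside a relative clause.
The relative pronoun is "that" (word 14); it is bound by the head noun immediately before it.
Its filler is the head noun "painting", at word 13.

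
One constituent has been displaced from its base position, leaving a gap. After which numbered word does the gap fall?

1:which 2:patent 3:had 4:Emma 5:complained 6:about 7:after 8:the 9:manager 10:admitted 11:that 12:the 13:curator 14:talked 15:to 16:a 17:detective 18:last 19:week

The displaced element is "which patent" (word 2).
It functions as the object of the preposition "about" of "complained", so the gap sits immediately after word 6 ("about").
Base order: Emma had complained about which patent after the manager admitted that the curator talked to a detective last week.

6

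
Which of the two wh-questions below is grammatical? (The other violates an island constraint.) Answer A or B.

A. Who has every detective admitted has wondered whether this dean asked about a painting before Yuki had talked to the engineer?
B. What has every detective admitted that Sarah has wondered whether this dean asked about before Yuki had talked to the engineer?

A

In B, the wh-phrase is extracted from inside a wh-island (introduced by "whether"), which blocks movement.
In A, the extraction path crosses only that-complement boundaries, which are transparent.
So A is grammatical.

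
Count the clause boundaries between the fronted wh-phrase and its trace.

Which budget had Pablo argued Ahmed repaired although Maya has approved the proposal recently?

1

"which budget" is extracted from the object of "repaired".
Boundaries crossed, outermost first: [Ø] — 1 in total.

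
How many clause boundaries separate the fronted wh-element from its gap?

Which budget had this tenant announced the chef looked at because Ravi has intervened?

"which budget" is extracted from the PP object of "looked".
Boundaries crossed, outermost first: [Ø] — 1 in total.

1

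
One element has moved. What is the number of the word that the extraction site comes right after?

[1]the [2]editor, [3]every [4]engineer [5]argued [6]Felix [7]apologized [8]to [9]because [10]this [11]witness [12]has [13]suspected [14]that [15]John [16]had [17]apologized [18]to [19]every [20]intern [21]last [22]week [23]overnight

8

The displaced element is "the editor" (word 2).
It is linked across 1 clause boundary (Ø).
It functions as the object of the preposition "to" of "apologized", so the gap sits immediately after word 8 ("to").
Base order: Every engineer argued Felix apologized to the editor because this witness has suspected that John had apologized to every intern last week overnight.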